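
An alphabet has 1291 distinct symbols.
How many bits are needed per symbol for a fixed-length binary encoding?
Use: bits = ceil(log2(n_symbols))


log2(1291) = 10.3343
Bracket: 2^10 = 1024 < 1291 <= 2^11 = 2048
So ceil(log2(1291)) = 11

bits = ceil(log2(1291)) = ceil(10.3343) = 11 bits


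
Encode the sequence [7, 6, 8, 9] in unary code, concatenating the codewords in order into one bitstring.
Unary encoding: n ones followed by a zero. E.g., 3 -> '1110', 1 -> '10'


Encode each number as n ones followed by a terminating 0:
  7 -> 11111110 (8 bits)
  6 -> 1111110 (7 bits)
  8 -> 111111110 (9 bits)
  9 -> 1111111110 (10 bits)
Total length = 8 + 7 + 9 + 10 = 34 bits.

Unary([7, 6, 8, 9]) = 1111111011111101111111101111111110 (34 bits)


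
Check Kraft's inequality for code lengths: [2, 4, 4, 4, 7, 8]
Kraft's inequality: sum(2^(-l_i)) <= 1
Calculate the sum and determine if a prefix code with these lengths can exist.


Sum = 2^(-2) + 2^(-4) + 2^(-4) + 2^(-4) + 2^(-7) + 2^(-8)
    = 0.25 + 0.0625 + 0.0625 + 0.0625 + 0.0078125 + 0.00390625
    = 115/256 = 0.44921875
Since 0.44921875 <= 1, Kraft's inequality IS satisfied.
A prefix code with these lengths CAN exist.

Kraft sum = 0.44921875. Satisfied.


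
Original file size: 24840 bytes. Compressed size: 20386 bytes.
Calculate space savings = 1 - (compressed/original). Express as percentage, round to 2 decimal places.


ratio = compressed/original = 20386/24840 = 0.820692
savings = 1 - ratio = 1 - 0.820692 = 0.179308
as a percentage: 0.179308 * 100 = 17.93%

Space savings = 1 - 20386/24840 = 17.93%


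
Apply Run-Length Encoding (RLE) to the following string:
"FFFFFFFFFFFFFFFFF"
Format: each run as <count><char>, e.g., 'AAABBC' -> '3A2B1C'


Scanning runs left to right:
  i=0: run of 'F' x 17 -> '17F'

RLE = 17F


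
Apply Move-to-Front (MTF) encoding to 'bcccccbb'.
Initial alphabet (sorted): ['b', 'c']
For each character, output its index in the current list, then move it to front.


MTF encoding:
'b': index 0 in ['b', 'c'] -> ['b', 'c']
'c': index 1 in ['b', 'c'] -> ['c', 'b']
'c': index 0 in ['c', 'b'] -> ['c', 'b']
'c': index 0 in ['c', 'b'] -> ['c', 'b']
'c': index 0 in ['c', 'b'] -> ['c', 'b']
'c': index 0 in ['c', 'b'] -> ['c', 'b']
'b': index 1 in ['c', 'b'] -> ['b', 'c']
'b': index 0 in ['b', 'c'] -> ['b', 'c']


Output: [0, 1, 0, 0, 0, 0, 1, 0]


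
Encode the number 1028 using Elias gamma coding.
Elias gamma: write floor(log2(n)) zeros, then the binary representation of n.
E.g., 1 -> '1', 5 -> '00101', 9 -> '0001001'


num_bits = floor(log2(1028)) + 1 = 11
leading_zeros = num_bits - 1 = 10
binary(1028) = 10000000100

Elias gamma(1028) = '0000000000' + '10000000100' = 000000000010000000100 (21 bits)


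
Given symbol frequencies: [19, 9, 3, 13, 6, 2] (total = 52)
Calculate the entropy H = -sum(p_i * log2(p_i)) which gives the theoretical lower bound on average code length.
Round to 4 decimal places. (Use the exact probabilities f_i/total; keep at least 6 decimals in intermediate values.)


Per-symbol terms -p_i * log2(p_i) with p_i = f_i/52:
  p = 19/52 = 0.365385: log2(p) = -1.452512, -p*log2(p) = 0.530726
  p = 9/52 = 0.173077: log2(p) = -2.530515, -p*log2(p) = 0.437974
  p = 3/52 = 0.057692: log2(p) = -4.115477, -p*log2(p) = 0.237431
  p = 13/52 = 0.250000: log2(p) = -2.000000, -p*log2(p) = 0.500000
  p = 6/52 = 0.115385: log2(p) = -3.115477, -p*log2(p) = 0.359478
  p = 2/52 = 0.038462: log2(p) = -4.700440, -p*log2(p) = 0.180786
H = 0.530726 + 0.437974 + 0.237431 + 0.500000 + 0.359478 + 0.180786 = 2.246395

H = 2.2464 bits/symbol


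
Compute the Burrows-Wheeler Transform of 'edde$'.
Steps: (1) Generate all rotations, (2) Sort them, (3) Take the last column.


Rotations (sorted):
  0: $edde -> last char: e
  1: dde$e -> last char: e
  2: de$ed -> last char: d
  3: e$edd -> last char: d
  4: edde$ -> last char: $


BWT = eedd$


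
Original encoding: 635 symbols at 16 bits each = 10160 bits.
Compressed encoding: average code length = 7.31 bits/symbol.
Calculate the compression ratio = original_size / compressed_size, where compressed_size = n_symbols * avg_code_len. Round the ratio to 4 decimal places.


original_size = n_symbols * orig_bits = 635 * 16 = 10160 bits
compressed_size = n_symbols * avg_code_len = 635 * 7.31 = 4641.85 bits
ratio = original_size / compressed_size = 10160 / 4641.85 = 2.1888

Compression ratio = 2.1888


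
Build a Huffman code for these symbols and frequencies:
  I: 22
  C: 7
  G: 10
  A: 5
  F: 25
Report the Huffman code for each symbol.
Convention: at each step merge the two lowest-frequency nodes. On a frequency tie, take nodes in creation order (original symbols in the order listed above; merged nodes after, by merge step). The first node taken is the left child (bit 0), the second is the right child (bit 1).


Huffman tree construction:
Step 1: Merge A(5) + C(7) = 12
Step 2: Merge G(10) + (A+C)(12) = 22
Step 3: Merge I(22) + (G+(A+C))(22) = 44
Step 4: Merge F(25) + (I+(G+(A+C)))(44) = 69
Read each symbol's code off the tree from the root (left child = 0, right child = 1).

Codes:
  I: 10 (length 2)
  C: 1111 (length 4)
  G: 110 (length 3)
  A: 1110 (length 4)
  F: 0 (length 1)
Average code length: 147/69 = 2.1304 bits/symbol


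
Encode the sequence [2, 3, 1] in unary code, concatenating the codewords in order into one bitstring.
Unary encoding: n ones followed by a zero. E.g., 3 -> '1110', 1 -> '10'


Encode each number as n ones followed by a terminating 0:
  2 -> 110 (3 bits)
  3 -> 1110 (4 bits)
  1 -> 10 (2 bits)
Total length = 3 + 4 + 2 = 9 bits.

Unary([2, 3, 1]) = 110111010 (9 bits)


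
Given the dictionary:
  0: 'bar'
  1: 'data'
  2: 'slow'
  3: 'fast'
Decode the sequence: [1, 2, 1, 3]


Look up each index in the dictionary:
  1 -> 'data'
  2 -> 'slow'
  1 -> 'data'
  3 -> 'fast'

Decoded: "data slow data fast"


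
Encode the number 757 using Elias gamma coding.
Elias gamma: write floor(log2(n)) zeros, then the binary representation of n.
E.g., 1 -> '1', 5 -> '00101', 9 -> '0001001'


num_bits = floor(log2(757)) + 1 = 10
leading_zeros = num_bits - 1 = 9
binary(757) = 1011110101

Elias gamma(757) = '000000000' + '1011110101' = 0000000001011110101 (19 bits)


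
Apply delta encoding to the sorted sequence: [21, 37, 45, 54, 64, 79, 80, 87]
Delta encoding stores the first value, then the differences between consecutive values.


First value: 21
Deltas:
  37 - 21 = 16
  45 - 37 = 8
  54 - 45 = 9
  64 - 54 = 10
  79 - 64 = 15
  80 - 79 = 1
  87 - 80 = 7


Delta encoded: [21, 16, 8, 9, 10, 15, 1, 7]


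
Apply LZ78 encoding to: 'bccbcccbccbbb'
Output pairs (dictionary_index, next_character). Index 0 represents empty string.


LZ78 encoding steps:
Dictionary: {0: ''}
Step 1: w='' (idx 0), next='b' -> output (0, 'b'), add 'b' as idx 1
Step 2: w='' (idx 0), next='c' -> output (0, 'c'), add 'c' as idx 2
Step 3: w='c' (idx 2), next='b' -> output (2, 'b'), add 'cb' as idx 3
Step 4: w='c' (idx 2), next='c' -> output (2, 'c'), add 'cc' as idx 4
Step 5: w='cb' (idx 3), next='c' -> output (3, 'c'), add 'cbc' as idx 5
Step 6: w='cb' (idx 3), next='b' -> output (3, 'b'), add 'cbb' as idx 6
Step 7: w='b' (idx 1), end of input -> output (1, '')


Encoded: [(0, 'b'), (0, 'c'), (2, 'b'), (2, 'c'), (3, 'c'), (3, 'b'), (1, '')]


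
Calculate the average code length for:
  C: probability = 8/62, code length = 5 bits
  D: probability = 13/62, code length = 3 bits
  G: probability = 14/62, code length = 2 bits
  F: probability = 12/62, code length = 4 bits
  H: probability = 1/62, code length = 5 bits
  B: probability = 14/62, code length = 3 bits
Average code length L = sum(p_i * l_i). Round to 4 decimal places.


Weighted contributions p_i * l_i:
  C: (8/62) * 5 = 40/62
  D: (13/62) * 3 = 39/62
  G: (14/62) * 2 = 28/62
  F: (12/62) * 4 = 48/62
  H: (1/62) * 5 = 5/62
  B: (14/62) * 3 = 42/62
Sum = (40 + 39 + 28 + 48 + 5 + 42)/62 = 202/62

L = 202/62 = 3.2581 bits/symbol


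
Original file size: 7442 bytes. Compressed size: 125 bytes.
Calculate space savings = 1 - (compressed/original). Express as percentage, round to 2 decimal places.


ratio = compressed/original = 125/7442 = 0.016797
savings = 1 - ratio = 1 - 0.016797 = 0.983203
as a percentage: 0.983203 * 100 = 98.32%

Space savings = 1 - 125/7442 = 98.32%


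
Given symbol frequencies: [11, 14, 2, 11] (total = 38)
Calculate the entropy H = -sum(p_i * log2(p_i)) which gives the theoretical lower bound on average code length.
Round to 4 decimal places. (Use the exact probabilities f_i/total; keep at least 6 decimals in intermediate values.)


Per-symbol terms -p_i * log2(p_i) with p_i = f_i/38:
  p = 11/38 = 0.289474: log2(p) = -1.788496, -p*log2(p) = 0.517722
  p = 14/38 = 0.368421: log2(p) = -1.440573, -p*log2(p) = 0.530737
  p = 2/38 = 0.052632: log2(p) = -4.247928, -p*log2(p) = 0.223575
  p = 11/38 = 0.289474: log2(p) = -1.788496, -p*log2(p) = 0.517722
H = 0.517722 + 0.530737 + 0.223575 + 0.517722 = 1.789756

H = 1.7898 bits/symbol


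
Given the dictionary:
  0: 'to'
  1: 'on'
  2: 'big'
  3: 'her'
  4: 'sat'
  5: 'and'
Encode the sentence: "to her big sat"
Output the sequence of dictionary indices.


Look up each word in the dictionary:
  'to' -> 0
  'her' -> 3
  'big' -> 2
  'sat' -> 4

Encoded: [0, 3, 2, 4]


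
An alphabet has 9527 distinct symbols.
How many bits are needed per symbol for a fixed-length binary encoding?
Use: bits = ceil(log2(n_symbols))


log2(9527) = 13.2178
Bracket: 2^13 = 8192 < 9527 <= 2^14 = 16384
So ceil(log2(9527)) = 14

bits = ceil(log2(9527)) = ceil(13.2178) = 14 bits


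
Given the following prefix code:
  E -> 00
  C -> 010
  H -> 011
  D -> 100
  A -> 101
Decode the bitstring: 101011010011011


Decoding step by step:
Bits 101 -> A
Bits 011 -> H
Bits 010 -> C
Bits 011 -> H
Bits 011 -> H


Decoded message: AHCHH


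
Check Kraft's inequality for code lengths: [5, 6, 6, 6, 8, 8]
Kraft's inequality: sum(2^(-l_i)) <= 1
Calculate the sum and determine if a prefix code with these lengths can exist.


Sum = 2^(-5) + 2^(-6) + 2^(-6) + 2^(-6) + 2^(-8) + 2^(-8)
    = 0.03125 + 0.015625 + 0.015625 + 0.015625 + 0.00390625 + 0.00390625
    = 22/256 = 0.0859375
Since 0.0859375 <= 1, Kraft's inequality IS satisfied.
A prefix code with these lengths CAN exist.

Kraft sum = 0.0859375. Satisfied.


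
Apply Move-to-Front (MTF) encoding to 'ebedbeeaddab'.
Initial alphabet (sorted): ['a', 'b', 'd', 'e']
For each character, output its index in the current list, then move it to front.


MTF encoding:
'e': index 3 in ['a', 'b', 'd', 'e'] -> ['e', 'a', 'b', 'd']
'b': index 2 in ['e', 'a', 'b', 'd'] -> ['b', 'e', 'a', 'd']
'e': index 1 in ['b', 'e', 'a', 'd'] -> ['e', 'b', 'a', 'd']
'd': index 3 in ['e', 'b', 'a', 'd'] -> ['d', 'e', 'b', 'a']
'b': index 2 in ['d', 'e', 'b', 'a'] -> ['b', 'd', 'e', 'a']
'e': index 2 in ['b', 'd', 'e', 'a'] -> ['e', 'b', 'd', 'a']
'e': index 0 in ['e', 'b', 'd', 'a'] -> ['e', 'b', 'd', 'a']
'a': index 3 in ['e', 'b', 'd', 'a'] -> ['a', 'e', 'b', 'd']
'd': index 3 in ['a', 'e', 'b', 'd'] -> ['d', 'a', 'e', 'b']
'd': index 0 in ['d', 'a', 'e', 'b'] -> ['d', 'a', 'e', 'b']
'a': index 1 in ['d', 'a', 'e', 'b'] -> ['a', 'd', 'e', 'b']
'b': index 3 in ['a', 'd', 'e', 'b'] -> ['b', 'a', 'd', 'e']


Output: [3, 2, 1, 3, 2, 2, 0, 3, 3, 0, 1, 3]


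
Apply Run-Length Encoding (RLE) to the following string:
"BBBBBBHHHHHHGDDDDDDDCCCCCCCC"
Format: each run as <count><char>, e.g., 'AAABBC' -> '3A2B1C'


Scanning runs left to right:
  i=0: run of 'B' x 6 -> '6B'
  i=6: run of 'H' x 6 -> '6H'
  i=12: run of 'G' x 1 -> '1G'
  i=13: run of 'D' x 7 -> '7D'
  i=20: run of 'C' x 8 -> '8C'

RLE = 6B6H1G7D8C


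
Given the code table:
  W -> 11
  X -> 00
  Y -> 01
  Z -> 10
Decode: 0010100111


Decoding:
00 -> X
10 -> Z
10 -> Z
01 -> Y
11 -> W


Result: XZZYW


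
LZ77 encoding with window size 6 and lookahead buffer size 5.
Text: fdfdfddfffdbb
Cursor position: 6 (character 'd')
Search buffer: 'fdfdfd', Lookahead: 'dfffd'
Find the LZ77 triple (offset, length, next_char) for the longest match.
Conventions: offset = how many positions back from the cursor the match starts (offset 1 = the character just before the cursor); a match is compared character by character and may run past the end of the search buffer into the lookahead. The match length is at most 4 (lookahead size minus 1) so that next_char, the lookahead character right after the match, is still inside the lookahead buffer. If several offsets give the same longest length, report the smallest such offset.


Try each offset into the search buffer:
  offset=1 (pos 5, char 'd'): match length 1
  offset=2 (pos 4, char 'f'): match length 0
  offset=3 (pos 3, char 'd'): match length 2
  offset=4 (pos 2, char 'f'): match length 0
  offset=5 (pos 1, char 'd'): match length 2
  offset=6 (pos 0, char 'f'): match length 0
Longest match has length 2, found at offsets 3, 5; take the smallest, offset 3.
next_char = character at position 6 + 2 = 8 -> 'f'

Best match: offset=3, length=2 (matching 'df' starting at position 3)
LZ77 triple: (3, 2, 'f')


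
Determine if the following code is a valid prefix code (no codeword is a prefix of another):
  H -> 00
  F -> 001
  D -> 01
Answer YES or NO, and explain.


Checking each pair (does one codeword prefix another?):
  H='00' vs F='001': prefix -- VIOLATION

NO -- this is NOT a valid prefix code. H (00) is a prefix of F (001).


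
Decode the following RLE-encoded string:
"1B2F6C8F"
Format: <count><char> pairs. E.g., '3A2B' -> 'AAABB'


Expanding each <count><char> pair:
  1B -> 'B'
  2F -> 'FF'
  6C -> 'CCCCCC'
  8F -> 'FFFFFFFF'

Decoded = BFFCCCCCCFFFFFFFF


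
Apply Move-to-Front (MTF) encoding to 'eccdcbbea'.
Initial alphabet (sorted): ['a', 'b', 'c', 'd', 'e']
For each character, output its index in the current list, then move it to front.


MTF encoding:
'e': index 4 in ['a', 'b', 'c', 'd', 'e'] -> ['e', 'a', 'b', 'c', 'd']
'c': index 3 in ['e', 'a', 'b', 'c', 'd'] -> ['c', 'e', 'a', 'b', 'd']
'c': index 0 in ['c', 'e', 'a', 'b', 'd'] -> ['c', 'e', 'a', 'b', 'd']
'd': index 4 in ['c', 'e', 'a', 'b', 'd'] -> ['d', 'c', 'e', 'a', 'b']
'c': index 1 in ['d', 'c', 'e', 'a', 'b'] -> ['c', 'd', 'e', 'a', 'b']
'b': index 4 in ['c', 'd', 'e', 'a', 'b'] -> ['b', 'c', 'd', 'e', 'a']
'b': index 0 in ['b', 'c', 'd', 'e', 'a'] -> ['b', 'c', 'd', 'e', 'a']
'e': index 3 in ['b', 'c', 'd', 'e', 'a'] -> ['e', 'b', 'c', 'd', 'a']
'a': index 4 in ['e', 'b', 'c', 'd', 'a'] -> ['a', 'e', 'b', 'c', 'd']


Output: [4, 3, 0, 4, 1, 4, 0, 3, 4]


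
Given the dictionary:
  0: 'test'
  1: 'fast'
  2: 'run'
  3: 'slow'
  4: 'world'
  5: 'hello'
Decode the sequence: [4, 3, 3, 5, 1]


Look up each index in the dictionary:
  4 -> 'world'
  3 -> 'slow'
  3 -> 'slow'
  5 -> 'hello'
  1 -> 'fast'

Decoded: "world slow slow hello fast"


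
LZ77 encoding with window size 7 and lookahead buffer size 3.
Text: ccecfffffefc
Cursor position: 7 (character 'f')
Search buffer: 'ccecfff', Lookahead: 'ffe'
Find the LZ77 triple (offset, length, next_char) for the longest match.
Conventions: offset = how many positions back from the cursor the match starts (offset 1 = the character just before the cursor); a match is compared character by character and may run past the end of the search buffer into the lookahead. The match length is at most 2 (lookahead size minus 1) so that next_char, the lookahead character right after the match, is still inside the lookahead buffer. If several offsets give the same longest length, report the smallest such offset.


Try each offset into the search buffer:
  offset=1 (pos 6, char 'f'): match length 2
  offset=2 (pos 5, char 'f'): match length 2
  offset=3 (pos 4, char 'f'): match length 2
  offset=4 (pos 3, char 'c'): match length 0
  offset=5 (pos 2, char 'e'): match length 0
  offset=6 (pos 1, char 'c'): match length 0
  offset=7 (pos 0, char 'c'): match length 0
Longest match has length 2, found at offsets 1, 2, 3; take the smallest, offset 1.
next_char = character at position 7 + 2 = 9 -> 'e'

Best match: offset=1, length=2 (matching 'ff' starting at position 6)
LZ77 triple: (1, 2, 'e')


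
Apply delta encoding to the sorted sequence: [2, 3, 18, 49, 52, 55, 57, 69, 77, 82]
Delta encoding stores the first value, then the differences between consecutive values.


First value: 2
Deltas:
  3 - 2 = 1
  18 - 3 = 15
  49 - 18 = 31
  52 - 49 = 3
  55 - 52 = 3
  57 - 55 = 2
  69 - 57 = 12
  77 - 69 = 8
  82 - 77 = 5


Delta encoded: [2, 1, 15, 31, 3, 3, 2, 12, 8, 5]


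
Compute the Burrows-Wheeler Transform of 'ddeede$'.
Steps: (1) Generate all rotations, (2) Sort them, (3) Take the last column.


Rotations (sorted):
  0: $ddeede -> last char: e
  1: ddeede$ -> last char: $
  2: de$ddee -> last char: e
  3: deede$d -> last char: d
  4: e$ddeed -> last char: d
  5: ede$dde -> last char: e
  6: eede$dd -> last char: d


BWT = e$edded


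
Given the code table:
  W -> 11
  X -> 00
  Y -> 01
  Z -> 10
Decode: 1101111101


Decoding:
11 -> W
01 -> Y
11 -> W
11 -> W
01 -> Y


Result: WYWWY


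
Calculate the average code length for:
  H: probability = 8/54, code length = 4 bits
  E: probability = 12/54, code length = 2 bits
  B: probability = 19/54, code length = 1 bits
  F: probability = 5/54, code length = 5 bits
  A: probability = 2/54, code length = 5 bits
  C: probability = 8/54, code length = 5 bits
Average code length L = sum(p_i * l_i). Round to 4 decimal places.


Weighted contributions p_i * l_i:
  H: (8/54) * 4 = 32/54
  E: (12/54) * 2 = 24/54
  B: (19/54) * 1 = 19/54
  F: (5/54) * 5 = 25/54
  A: (2/54) * 5 = 10/54
  C: (8/54) * 5 = 40/54
Sum = (32 + 24 + 19 + 25 + 10 + 40)/54 = 150/54

L = 150/54 = 2.7778 bits/symbol


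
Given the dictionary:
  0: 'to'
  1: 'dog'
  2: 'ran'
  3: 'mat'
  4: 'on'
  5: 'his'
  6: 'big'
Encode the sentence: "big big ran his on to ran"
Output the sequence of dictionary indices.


Look up each word in the dictionary:
  'big' -> 6
  'big' -> 6
  'ran' -> 2
  'his' -> 5
  'on' -> 4
  'to' -> 0
  'ran' -> 2

Encoded: [6, 6, 2, 5, 4, 0, 2]


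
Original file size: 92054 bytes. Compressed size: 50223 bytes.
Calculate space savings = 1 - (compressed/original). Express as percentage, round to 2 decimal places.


ratio = compressed/original = 50223/92054 = 0.545582
savings = 1 - ratio = 1 - 0.545582 = 0.454418
as a percentage: 0.454418 * 100 = 45.44%

Space savings = 1 - 50223/92054 = 45.44%


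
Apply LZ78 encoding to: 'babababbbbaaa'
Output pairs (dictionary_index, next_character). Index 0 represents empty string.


LZ78 encoding steps:
Dictionary: {0: ''}
Step 1: w='' (idx 0), next='b' -> output (0, 'b'), add 'b' as idx 1
Step 2: w='' (idx 0), next='a' -> output (0, 'a'), add 'a' as idx 2
Step 3: w='b' (idx 1), next='a' -> output (1, 'a'), add 'ba' as idx 3
Step 4: w='ba' (idx 3), next='b' -> output (3, 'b'), add 'bab' as idx 4
Step 5: w='b' (idx 1), next='b' -> output (1, 'b'), add 'bb' as idx 5
Step 6: w='ba' (idx 3), next='a' -> output (3, 'a'), add 'baa' as idx 6
Step 7: w='a' (idx 2), end of input -> output (2, '')


Encoded: [(0, 'b'), (0, 'a'), (1, 'a'), (3, 'b'), (1, 'b'), (3, 'a'), (2, '')]


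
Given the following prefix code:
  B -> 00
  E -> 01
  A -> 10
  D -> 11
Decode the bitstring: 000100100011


Decoding step by step:
Bits 00 -> B
Bits 01 -> E
Bits 00 -> B
Bits 10 -> A
Bits 00 -> B
Bits 11 -> D


Decoded message: BEBABD


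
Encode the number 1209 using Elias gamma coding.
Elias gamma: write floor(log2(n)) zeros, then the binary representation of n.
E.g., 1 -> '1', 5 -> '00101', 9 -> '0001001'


num_bits = floor(log2(1209)) + 1 = 11
leading_zeros = num_bits - 1 = 10
binary(1209) = 10010111001

Elias gamma(1209) = '0000000000' + '10010111001' = 000000000010010111001 (21 bits)


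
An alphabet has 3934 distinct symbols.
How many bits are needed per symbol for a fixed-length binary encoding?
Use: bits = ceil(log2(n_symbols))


log2(3934) = 11.9418
Bracket: 2^11 = 2048 < 3934 <= 2^12 = 4096
So ceil(log2(3934)) = 12

bits = ceil(log2(3934)) = ceil(11.9418) = 12 bits


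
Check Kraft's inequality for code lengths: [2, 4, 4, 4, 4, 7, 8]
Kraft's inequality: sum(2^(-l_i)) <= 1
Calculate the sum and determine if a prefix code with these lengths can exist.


Sum = 2^(-2) + 2^(-4) + 2^(-4) + 2^(-4) + 2^(-4) + 2^(-7) + 2^(-8)
    = 0.25 + 0.0625 + 0.0625 + 0.0625 + 0.0625 + 0.0078125 + 0.00390625
    = 131/256 = 0.51171875
Since 0.51171875 <= 1, Kraft's inequality IS satisfied.
A prefix code with these lengths CAN exist.

Kraft sum = 0.51171875. Satisfied.


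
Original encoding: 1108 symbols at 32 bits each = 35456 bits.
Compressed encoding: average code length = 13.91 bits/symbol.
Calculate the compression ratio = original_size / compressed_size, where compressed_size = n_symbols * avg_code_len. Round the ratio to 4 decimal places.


original_size = n_symbols * orig_bits = 1108 * 32 = 35456 bits
compressed_size = n_symbols * avg_code_len = 1108 * 13.91 = 15412.28 bits
ratio = original_size / compressed_size = 35456 / 15412.28 = 2.3005

Compression ratio = 2.3005


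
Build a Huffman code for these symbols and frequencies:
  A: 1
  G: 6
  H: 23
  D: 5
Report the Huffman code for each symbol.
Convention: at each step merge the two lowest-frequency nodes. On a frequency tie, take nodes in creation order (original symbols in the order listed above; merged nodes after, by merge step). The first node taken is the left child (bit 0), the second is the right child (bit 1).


Huffman tree construction:
Step 1: Merge A(1) + D(5) = 6
Step 2: Merge G(6) + (A+D)(6) = 12
Step 3: Merge (G+(A+D))(12) + H(23) = 35
Read each symbol's code off the tree from the root (left child = 0, right child = 1).

Codes:
  A: 010 (length 3)
  G: 00 (length 2)
  H: 1 (length 1)
  D: 011 (length 3)
Average code length: 53/35 = 1.5143 bits/symbol


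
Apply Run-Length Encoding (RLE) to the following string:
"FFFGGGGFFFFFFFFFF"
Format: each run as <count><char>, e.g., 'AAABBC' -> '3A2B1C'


Scanning runs left to right:
  i=0: run of 'F' x 3 -> '3F'
  i=3: run of 'G' x 4 -> '4G'
  i=7: run of 'F' x 10 -> '10F'

RLE = 3F4G10F


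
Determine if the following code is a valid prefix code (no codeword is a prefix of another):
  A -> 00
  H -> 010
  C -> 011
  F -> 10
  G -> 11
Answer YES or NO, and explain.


Checking each pair (does one codeword prefix another?):
  A='00' vs H='010': no prefix
  A='00' vs C='011': no prefix
  A='00' vs F='10': no prefix
  A='00' vs G='11': no prefix
  H='010' vs A='00': no prefix
  H='010' vs C='011': no prefix
  H='010' vs F='10': no prefix
  H='010' vs G='11': no prefix
  C='011' vs A='00': no prefix
  C='011' vs H='010': no prefix
  C='011' vs F='10': no prefix
  C='011' vs G='11': no prefix
  F='10' vs A='00': no prefix
  F='10' vs H='010': no prefix
  F='10' vs C='011': no prefix
  F='10' vs G='11': no prefix
  G='11' vs A='00': no prefix
  G='11' vs H='010': no prefix
  G='11' vs C='011': no prefix
  G='11' vs F='10': no prefix
No violation found over all pairs.

YES -- this is a valid prefix code. No codeword is a prefix of any other codeword.


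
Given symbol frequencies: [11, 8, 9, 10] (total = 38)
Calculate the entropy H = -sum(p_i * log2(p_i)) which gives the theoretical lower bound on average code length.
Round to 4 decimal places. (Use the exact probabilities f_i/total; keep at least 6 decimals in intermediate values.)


Per-symbol terms -p_i * log2(p_i) with p_i = f_i/38:
  p = 11/38 = 0.289474: log2(p) = -1.788496, -p*log2(p) = 0.517722
  p = 8/38 = 0.210526: log2(p) = -2.247928, -p*log2(p) = 0.473248
  p = 9/38 = 0.236842: log2(p) = -2.078003, -p*log2(p) = 0.492158
  p = 10/38 = 0.263158: log2(p) = -1.925999, -p*log2(p) = 0.506842
H = 0.517722 + 0.473248 + 0.492158 + 0.506842 = 1.989970

H = 1.99 bits/symbol


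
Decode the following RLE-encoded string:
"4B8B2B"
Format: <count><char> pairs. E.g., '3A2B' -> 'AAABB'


Expanding each <count><char> pair:
  4B -> 'BBBB'
  8B -> 'BBBBBBBB'
  2B -> 'BB'

Decoded = BBBBBBBBBBBBBB


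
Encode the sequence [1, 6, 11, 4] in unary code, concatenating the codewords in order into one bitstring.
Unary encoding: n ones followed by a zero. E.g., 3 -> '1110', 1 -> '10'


Encode each number as n ones followed by a terminating 0:
  1 -> 10 (2 bits)
  6 -> 1111110 (7 bits)
  11 -> 111111111110 (12 bits)
  4 -> 11110 (5 bits)
Total length = 2 + 7 + 12 + 5 = 26 bits.

Unary([1, 6, 11, 4]) = 10111111011111111111011110 (26 bits)


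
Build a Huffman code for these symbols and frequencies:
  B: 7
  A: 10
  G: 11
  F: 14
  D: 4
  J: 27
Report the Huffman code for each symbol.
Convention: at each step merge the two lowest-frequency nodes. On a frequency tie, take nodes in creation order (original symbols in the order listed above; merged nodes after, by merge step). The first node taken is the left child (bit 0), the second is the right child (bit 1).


Huffman tree construction:
Step 1: Merge D(4) + B(7) = 11
Step 2: Merge A(10) + G(11) = 21
Step 3: Merge (D+B)(11) + F(14) = 25
Step 4: Merge (A+G)(21) + ((D+B)+F)(25) = 46
Step 5: Merge J(27) + ((A+G)+((D+B)+F))(46) = 73
Read each symbol's code off the tree from the root (left child = 0, right child = 1).

Codes:
  B: 1101 (length 4)
  A: 100 (length 3)
  G: 101 (length 3)
  F: 111 (length 3)
  D: 1100 (length 4)
  J: 0 (length 1)
Average code length: 176/73 = 2.4110 bits/symbol


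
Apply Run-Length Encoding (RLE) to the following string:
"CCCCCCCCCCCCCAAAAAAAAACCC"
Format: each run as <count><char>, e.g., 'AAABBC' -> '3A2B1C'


Scanning runs left to right:
  i=0: run of 'C' x 13 -> '13C'
  i=13: run of 'A' x 9 -> '9A'
  i=22: run of 'C' x 3 -> '3C'

RLE = 13C9A3C


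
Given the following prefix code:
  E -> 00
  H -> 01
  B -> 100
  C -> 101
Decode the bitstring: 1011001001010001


Decoding step by step:
Bits 101 -> C
Bits 100 -> B
Bits 100 -> B
Bits 101 -> C
Bits 00 -> E
Bits 01 -> H


Decoded message: CBBCEH


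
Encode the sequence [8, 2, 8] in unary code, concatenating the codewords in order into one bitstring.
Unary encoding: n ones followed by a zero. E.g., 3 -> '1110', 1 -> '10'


Encode each number as n ones followed by a terminating 0:
  8 -> 111111110 (9 bits)
  2 -> 110 (3 bits)
  8 -> 111111110 (9 bits)
Total length = 9 + 3 + 9 = 21 bits.

Unary([8, 2, 8]) = 111111110110111111110 (21 bits)


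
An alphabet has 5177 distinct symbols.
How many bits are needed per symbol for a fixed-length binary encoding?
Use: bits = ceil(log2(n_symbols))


log2(5177) = 12.3379
Bracket: 2^12 = 4096 < 5177 <= 2^13 = 8192
So ceil(log2(5177)) = 13

bits = ceil(log2(5177)) = ceil(12.3379) = 13 bits


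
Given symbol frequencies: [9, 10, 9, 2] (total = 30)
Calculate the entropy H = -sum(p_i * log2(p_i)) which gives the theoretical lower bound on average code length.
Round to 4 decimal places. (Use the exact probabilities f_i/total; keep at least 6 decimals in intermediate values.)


Per-symbol terms -p_i * log2(p_i) with p_i = f_i/30:
  p = 9/30 = 0.300000: log2(p) = -1.736966, -p*log2(p) = 0.521090
  p = 10/30 = 0.333333: log2(p) = -1.584963, -p*log2(p) = 0.528321
  p = 9/30 = 0.300000: log2(p) = -1.736966, -p*log2(p) = 0.521090
  p = 2/30 = 0.066667: log2(p) = -3.906891, -p*log2(p) = 0.260459
H = 0.521090 + 0.528321 + 0.521090 + 0.260459 = 1.830960

H = 1.831 bits/symbol


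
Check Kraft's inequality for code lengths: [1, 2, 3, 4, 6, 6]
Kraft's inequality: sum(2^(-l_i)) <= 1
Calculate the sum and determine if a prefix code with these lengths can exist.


Sum = 2^(-1) + 2^(-2) + 2^(-3) + 2^(-4) + 2^(-6) + 2^(-6)
    = 0.5 + 0.25 + 0.125 + 0.0625 + 0.015625 + 0.015625
    = 62/64 = 0.96875
Since 0.96875 <= 1, Kraft's inequality IS satisfied.
A prefix code with these lengths CAN exist.

Kraft sum = 0.96875. Satisfied.


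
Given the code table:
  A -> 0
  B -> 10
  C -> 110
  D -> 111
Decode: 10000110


Decoding:
10 -> B
0 -> A
0 -> A
0 -> A
110 -> C


Result: BAAAC


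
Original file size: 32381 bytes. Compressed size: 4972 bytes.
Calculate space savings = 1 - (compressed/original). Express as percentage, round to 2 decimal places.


ratio = compressed/original = 4972/32381 = 0.153547
savings = 1 - ratio = 1 - 0.153547 = 0.846453
as a percentage: 0.846453 * 100 = 84.65%

Space savings = 1 - 4972/32381 = 84.65%


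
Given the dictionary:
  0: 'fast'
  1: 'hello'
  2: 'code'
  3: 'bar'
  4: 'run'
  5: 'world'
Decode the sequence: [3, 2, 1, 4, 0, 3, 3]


Look up each index in the dictionary:
  3 -> 'bar'
  2 -> 'code'
  1 -> 'hello'
  4 -> 'run'
  0 -> 'fast'
  3 -> 'bar'
  3 -> 'bar'

Decoded: "bar code hello run fast bar bar"


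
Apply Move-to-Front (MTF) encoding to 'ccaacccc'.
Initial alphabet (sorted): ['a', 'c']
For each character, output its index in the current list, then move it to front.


MTF encoding:
'c': index 1 in ['a', 'c'] -> ['c', 'a']
'c': index 0 in ['c', 'a'] -> ['c', 'a']
'a': index 1 in ['c', 'a'] -> ['a', 'c']
'a': index 0 in ['a', 'c'] -> ['a', 'c']
'c': index 1 in ['a', 'c'] -> ['c', 'a']
'c': index 0 in ['c', 'a'] -> ['c', 'a']
'c': index 0 in ['c', 'a'] -> ['c', 'a']
'c': index 0 in ['c', 'a'] -> ['c', 'a']


Output: [1, 0, 1, 0, 1, 0, 0, 0]


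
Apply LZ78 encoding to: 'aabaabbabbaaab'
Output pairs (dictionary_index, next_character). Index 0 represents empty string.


LZ78 encoding steps:
Dictionary: {0: ''}
Step 1: w='' (idx 0), next='a' -> output (0, 'a'), add 'a' as idx 1
Step 2: w='a' (idx 1), next='b' -> output (1, 'b'), add 'ab' as idx 2
Step 3: w='a' (idx 1), next='a' -> output (1, 'a'), add 'aa' as idx 3
Step 4: w='' (idx 0), next='b' -> output (0, 'b'), add 'b' as idx 4
Step 5: w='b' (idx 4), next='a' -> output (4, 'a'), add 'ba' as idx 5
Step 6: w='b' (idx 4), next='b' -> output (4, 'b'), add 'bb' as idx 6
Step 7: w='aa' (idx 3), next='a' -> output (3, 'a'), add 'aaa' as idx 7
Step 8: w='b' (idx 4), end of input -> output (4, '')


Encoded: [(0, 'a'), (1, 'b'), (1, 'a'), (0, 'b'), (4, 'a'), (4, 'b'), (3, 'a'), (4, '')]


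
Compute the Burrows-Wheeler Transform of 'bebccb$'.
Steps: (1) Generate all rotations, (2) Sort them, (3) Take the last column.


Rotations (sorted):
  0: $bebccb -> last char: b
  1: b$bebcc -> last char: c
  2: bccb$be -> last char: e
  3: bebccb$ -> last char: $
  4: cb$bebc -> last char: c
  5: ccb$beb -> last char: b
  6: ebccb$b -> last char: b


BWT = bce$cbb


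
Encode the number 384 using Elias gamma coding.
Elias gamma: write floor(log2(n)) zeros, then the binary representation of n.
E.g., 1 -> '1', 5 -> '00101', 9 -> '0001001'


num_bits = floor(log2(384)) + 1 = 9
leading_zeros = num_bits - 1 = 8
binary(384) = 110000000

Elias gamma(384) = '00000000' + '110000000' = 00000000110000000 (17 bits)


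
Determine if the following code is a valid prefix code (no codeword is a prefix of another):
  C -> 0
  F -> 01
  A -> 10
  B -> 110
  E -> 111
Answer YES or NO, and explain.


Checking each pair (does one codeword prefix another?):
  C='0' vs F='01': prefix -- VIOLATION

NO -- this is NOT a valid prefix code. C (0) is a prefix of F (01).


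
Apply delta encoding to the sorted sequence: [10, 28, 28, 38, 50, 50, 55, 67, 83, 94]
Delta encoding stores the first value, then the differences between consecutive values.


First value: 10
Deltas:
  28 - 10 = 18
  28 - 28 = 0
  38 - 28 = 10
  50 - 38 = 12
  50 - 50 = 0
  55 - 50 = 5
  67 - 55 = 12
  83 - 67 = 16
  94 - 83 = 11


Delta encoded: [10, 18, 0, 10, 12, 0, 5, 12, 16, 11]


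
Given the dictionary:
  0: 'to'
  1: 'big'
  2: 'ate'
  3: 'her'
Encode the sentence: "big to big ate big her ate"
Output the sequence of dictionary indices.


Look up each word in the dictionary:
  'big' -> 1
  'to' -> 0
  'big' -> 1
  'ate' -> 2
  'big' -> 1
  'her' -> 3
  'ate' -> 2

Encoded: [1, 0, 1, 2, 1, 3, 2]


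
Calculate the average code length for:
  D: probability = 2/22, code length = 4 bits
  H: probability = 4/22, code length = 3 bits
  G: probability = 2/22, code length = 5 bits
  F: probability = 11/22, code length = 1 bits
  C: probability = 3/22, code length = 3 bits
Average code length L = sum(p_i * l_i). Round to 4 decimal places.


Weighted contributions p_i * l_i:
  D: (2/22) * 4 = 8/22
  H: (4/22) * 3 = 12/22
  G: (2/22) * 5 = 10/22
  F: (11/22) * 1 = 11/22
  C: (3/22) * 3 = 9/22
Sum = (8 + 12 + 10 + 11 + 9)/22 = 50/22

L = 50/22 = 2.2727 bits/symbol


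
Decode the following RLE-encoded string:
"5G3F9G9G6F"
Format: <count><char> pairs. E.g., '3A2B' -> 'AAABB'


Expanding each <count><char> pair:
  5G -> 'GGGGG'
  3F -> 'FFF'
  9G -> 'GGGGGGGGG'
  9G -> 'GGGGGGGGG'
  6F -> 'FFFFFF'

Decoded = GGGGGFFFGGGGGGGGGGGGGGGGGGFFFFFF


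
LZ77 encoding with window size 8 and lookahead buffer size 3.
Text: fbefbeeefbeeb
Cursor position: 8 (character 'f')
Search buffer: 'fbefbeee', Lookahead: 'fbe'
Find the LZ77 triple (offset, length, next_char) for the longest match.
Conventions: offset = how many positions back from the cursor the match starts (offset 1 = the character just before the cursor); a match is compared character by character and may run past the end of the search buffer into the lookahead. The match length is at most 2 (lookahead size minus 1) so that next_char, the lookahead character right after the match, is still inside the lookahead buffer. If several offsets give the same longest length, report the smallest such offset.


Try each offset into the search buffer:
  offset=1 (pos 7, char 'e'): match length 0
  offset=2 (pos 6, char 'e'): match length 0
  offset=3 (pos 5, char 'e'): match length 0
  offset=4 (pos 4, char 'b'): match length 0
  offset=5 (pos 3, char 'f'): match length 2
  offset=6 (pos 2, char 'e'): match length 0
  offset=7 (pos 1, char 'b'): match length 0
  offset=8 (pos 0, char 'f'): match length 2
Longest match has length 2, found at offsets 5, 8; take the smallest, offset 5.
next_char = character at position 8 + 2 = 10 -> 'e'

Best match: offset=5, length=2 (matching 'fb' starting at position 3)
LZ77 triple: (5, 2, 'e')


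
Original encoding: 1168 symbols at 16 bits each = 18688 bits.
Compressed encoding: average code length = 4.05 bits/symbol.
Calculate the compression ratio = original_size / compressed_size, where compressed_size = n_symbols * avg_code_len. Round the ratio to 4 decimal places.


original_size = n_symbols * orig_bits = 1168 * 16 = 18688 bits
compressed_size = n_symbols * avg_code_len = 1168 * 4.05 = 4730.4 bits
ratio = original_size / compressed_size = 18688 / 4730.4 = 3.9506

Compression ratio = 3.9506


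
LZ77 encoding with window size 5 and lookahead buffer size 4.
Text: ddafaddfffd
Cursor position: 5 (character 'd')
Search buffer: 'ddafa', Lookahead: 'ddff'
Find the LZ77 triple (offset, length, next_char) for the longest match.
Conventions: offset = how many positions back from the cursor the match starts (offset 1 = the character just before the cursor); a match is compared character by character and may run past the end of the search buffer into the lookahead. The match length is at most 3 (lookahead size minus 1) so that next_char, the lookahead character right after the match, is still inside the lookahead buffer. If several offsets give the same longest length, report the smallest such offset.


Try each offset into the search buffer:
  offset=1 (pos 4, char 'a'): match length 0
  offset=2 (pos 3, char 'f'): match length 0
  offset=3 (pos 2, char 'a'): match length 0
  offset=4 (pos 1, char 'd'): match length 1
  offset=5 (pos 0, char 'd'): match length 2
Longest match has length 2 at offset 5.
next_char = character at position 5 + 2 = 7 -> 'f'

Best match: offset=5, length=2 (matching 'dd' starting at position 0)
LZ77 triple: (5, 2, 'f')


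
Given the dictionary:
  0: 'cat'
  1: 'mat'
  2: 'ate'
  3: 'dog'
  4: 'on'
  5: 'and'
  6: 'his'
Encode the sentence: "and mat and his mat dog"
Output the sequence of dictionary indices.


Look up each word in the dictionary:
  'and' -> 5
  'mat' -> 1
  'and' -> 5
  'his' -> 6
  'mat' -> 1
  'dog' -> 3

Encoded: [5, 1, 5, 6, 1, 3]


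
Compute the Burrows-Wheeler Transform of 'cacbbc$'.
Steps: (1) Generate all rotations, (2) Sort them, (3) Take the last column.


Rotations (sorted):
  0: $cacbbc -> last char: c
  1: acbbc$c -> last char: c
  2: bbc$cac -> last char: c
  3: bc$cacb -> last char: b
  4: c$cacbb -> last char: b
  5: cacbbc$ -> last char: $
  6: cbbc$ca -> last char: a


BWT = cccbb$a


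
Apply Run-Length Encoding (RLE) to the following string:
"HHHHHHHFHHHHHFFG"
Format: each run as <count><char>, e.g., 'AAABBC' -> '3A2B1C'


Scanning runs left to right:
  i=0: run of 'H' x 7 -> '7H'
  i=7: run of 'F' x 1 -> '1F'
  i=8: run of 'H' x 5 -> '5H'
  i=13: run of 'F' x 2 -> '2F'
  i=15: run of 'G' x 1 -> '1G'

RLE = 7H1F5H2F1G


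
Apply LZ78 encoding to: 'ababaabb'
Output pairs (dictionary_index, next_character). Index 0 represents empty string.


LZ78 encoding steps:
Dictionary: {0: ''}
Step 1: w='' (idx 0), next='a' -> output (0, 'a'), add 'a' as idx 1
Step 2: w='' (idx 0), next='b' -> output (0, 'b'), add 'b' as idx 2
Step 3: w='a' (idx 1), next='b' -> output (1, 'b'), add 'ab' as idx 3
Step 4: w='a' (idx 1), next='a' -> output (1, 'a'), add 'aa' as idx 4
Step 5: w='b' (idx 2), next='b' -> output (2, 'b'), add 'bb' as idx 5


Encoded: [(0, 'a'), (0, 'b'), (1, 'b'), (1, 'a'), (2, 'b')]


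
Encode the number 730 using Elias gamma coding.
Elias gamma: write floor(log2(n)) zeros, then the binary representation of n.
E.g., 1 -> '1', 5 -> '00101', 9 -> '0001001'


num_bits = floor(log2(730)) + 1 = 10
leading_zeros = num_bits - 1 = 9
binary(730) = 1011011010

Elias gamma(730) = '000000000' + '1011011010' = 0000000001011011010 (19 bits)


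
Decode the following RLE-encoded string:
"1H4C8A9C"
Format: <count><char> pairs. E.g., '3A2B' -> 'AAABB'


Expanding each <count><char> pair:
  1H -> 'H'
  4C -> 'CCCC'
  8A -> 'AAAAAAAA'
  9C -> 'CCCCCCCCC'

Decoded = HCCCCAAAAAAAACCCCCCCCC


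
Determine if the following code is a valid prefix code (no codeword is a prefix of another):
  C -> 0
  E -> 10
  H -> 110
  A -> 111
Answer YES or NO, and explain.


Checking each pair (does one codeword prefix another?):
  C='0' vs E='10': no prefix
  C='0' vs H='110': no prefix
  C='0' vs A='111': no prefix
  E='10' vs C='0': no prefix
  E='10' vs H='110': no prefix
  E='10' vs A='111': no prefix
  H='110' vs C='0': no prefix
  H='110' vs E='10': no prefix
  H='110' vs A='111': no prefix
  A='111' vs C='0': no prefix
  A='111' vs E='10': no prefix
  A='111' vs H='110': no prefix
No violation found over all pairs.

YES -- this is a valid prefix code. No codeword is a prefix of any other codeword.


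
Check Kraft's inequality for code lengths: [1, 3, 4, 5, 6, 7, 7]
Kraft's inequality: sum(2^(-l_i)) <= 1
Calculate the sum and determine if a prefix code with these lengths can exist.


Sum = 2^(-1) + 2^(-3) + 2^(-4) + 2^(-5) + 2^(-6) + 2^(-7) + 2^(-7)
    = 0.5 + 0.125 + 0.0625 + 0.03125 + 0.015625 + 0.0078125 + 0.0078125
    = 96/128 = 0.75
Since 0.75 <= 1, Kraft's inequality IS satisfied.
A prefix code with these lengths CAN exist.

Kraft sum = 0.75. Satisfied.


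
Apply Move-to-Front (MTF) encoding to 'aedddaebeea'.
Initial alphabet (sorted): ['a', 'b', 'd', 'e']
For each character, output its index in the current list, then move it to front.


MTF encoding:
'a': index 0 in ['a', 'b', 'd', 'e'] -> ['a', 'b', 'd', 'e']
'e': index 3 in ['a', 'b', 'd', 'e'] -> ['e', 'a', 'b', 'd']
'd': index 3 in ['e', 'a', 'b', 'd'] -> ['d', 'e', 'a', 'b']
'd': index 0 in ['d', 'e', 'a', 'b'] -> ['d', 'e', 'a', 'b']
'd': index 0 in ['d', 'e', 'a', 'b'] -> ['d', 'e', 'a', 'b']
'a': index 2 in ['d', 'e', 'a', 'b'] -> ['a', 'd', 'e', 'b']
'e': index 2 in ['a', 'd', 'e', 'b'] -> ['e', 'a', 'd', 'b']
'b': index 3 in ['e', 'a', 'd', 'b'] -> ['b', 'e', 'a', 'd']
'e': index 1 in ['b', 'e', 'a', 'd'] -> ['e', 'b', 'a', 'd']
'e': index 0 in ['e', 'b', 'a', 'd'] -> ['e', 'b', 'a', 'd']
'a': index 2 in ['e', 'b', 'a', 'd'] -> ['a', 'e', 'b', 'd']


Output: [0, 3, 3, 0, 0, 2, 2, 3, 1, 0, 2]


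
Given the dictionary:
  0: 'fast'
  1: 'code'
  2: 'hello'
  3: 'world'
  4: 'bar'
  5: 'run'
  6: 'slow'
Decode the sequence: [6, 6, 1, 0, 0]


Look up each index in the dictionary:
  6 -> 'slow'
  6 -> 'slow'
  1 -> 'code'
  0 -> 'fast'
  0 -> 'fast'

Decoded: "slow slow code fast fast"
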